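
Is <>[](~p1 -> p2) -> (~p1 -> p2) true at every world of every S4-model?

Not valid

Tableau for the negation ~(<>[](~p1 -> p2) -> (~p1 -> p2)):
1. ~(<>[](~p1 -> p2) -> (~p1 -> p2)), 0
2. <>[](~p1 -> p2), 0
3. ~(~p1 -> p2), 0
4. ~p1, 0
5. ~p2, 0
6. [](~p1 -> p2), 1
7. ~p1 -> p2, 1
8. p2, 1
Accessibility: 0R0, 0R1, 1R1
The negation has an open branch (countermodel exists).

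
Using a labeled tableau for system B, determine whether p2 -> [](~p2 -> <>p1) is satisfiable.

Satisfiable

1. p2 -> [](~p2 -> <>p1), w0
2. [](~p2 -> <>p1), w0   [->-rule on 1 (branches; this branch)]
3. ~p2 -> <>p1, w0   [[]-rule on 2 via w0Rw0]
4. <>p1, w0   [->-rule on 3 (branches; this branch)]
5. p1, w1   [<>-rule on 4: fresh world w1, w0Rw1]
6. ~p2 -> <>p1, w1   [[]-rule on 2 via w0Rw1]
7. <>p1, w1   [->-rule on 6 (branches; this branch)]
8. p1, w2   [<>-rule on 7: fresh world w2, w1Rw2]
Accessibility: w0Rw0, w0Rw1, w1Rw0, w1Rw1, w1Rw2, w2Rw1, w2Rw2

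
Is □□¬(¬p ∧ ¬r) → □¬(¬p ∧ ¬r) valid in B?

Valid

Tableau for the negation ¬(□□¬(¬p ∧ ¬r) → □¬(¬p ∧ ¬r)):
1. ¬(□□¬(¬p ∧ ¬r) → □¬(¬p ∧ ¬r)), w0
2. □□¬(¬p ∧ ¬r), w0
3. ¬□¬(¬p ∧ ¬r), w0
4. □¬(¬p ∧ ¬r), w0
5. ¬(¬p ∧ ¬r), w0
6. r, w0
7. ¬p ∧ ¬r, w1
8. ¬p, w1
9. ¬r, w1
10. □¬(¬p ∧ ¬r), w1
11. ¬(¬p ∧ ¬r), w1
12. r, w1
Accessibility: w0Rw0, w0Rw1, w1Rw0, w1Rw1
Branch closes: r and ¬r both at w1.
All branches of the negation close; one closing branch shown above.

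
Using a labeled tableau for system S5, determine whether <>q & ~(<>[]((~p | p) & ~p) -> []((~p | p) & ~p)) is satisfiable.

Unsatisfiable (every branch closes)

1. <>q & ~(<>[]((~p | p) & ~p) -> []((~p | p) & ~p)), w0
2. <>q, w0   [&-rule on 1]
3. ~(<>[]((~p | p) & ~p) -> []((~p | p) & ~p)), w0   [&-rule on 1]
4. <>[]((~p | p) & ~p), w0   [~->-rule on 3]
5. ~[]((~p | p) & ~p), w0   [~->-rule on 3]
6. q, w1   [<>-rule on 2: fresh world w1, w0Rw1]
7. []((~p | p) & ~p), w2   [<>-rule on 4: fresh world w2, w0Rw2]
8. (~p | p) & ~p, w0   [[]-rule on 7 via w2Rw0]
9. ~p | p, w0   [&-rule on 8]
10. ~p, w0   [&-rule on 8]
11. (~p | p) & ~p, w1   [[]-rule on 7 via w2Rw1]
12. ~p | p, w1   [&-rule on 11]
13. ~p, w1   [&-rule on 11]
14. (~p | p) & ~p, w2   [[]-rule on 7 via w2Rw2]
15. ~p | p, w2   [&-rule on 14]
16. ~p, w2   [&-rule on 14]
17. ~((~p | p) & ~p), w3   [~[]-rule on 5: fresh world w3, w0Rw3]
18. (~p | p) & ~p, w3   [[]-rule on 7 via w2Rw3]
19. ~p | p, w3   [&-rule on 18]
20. ~p, w3   [&-rule on 18]
21. ~(~p | p), w3   [~&-rule on 17 (branches; this branch)]
22. p, w3   [~|-rule on 21]
Accessibility: w0Rw0, w0Rw1, w0Rw2, w0Rw3, w1Rw0, w1Rw1, w1Rw2, w1Rw3, w2Rw0, w2Rw1, w2Rw2, w2Rw3, w3Rw0, w3Rw1, w3Rw2, w3Rw3
Branch closes: p and ~p both at w3.
(One branch shown.) All branches close.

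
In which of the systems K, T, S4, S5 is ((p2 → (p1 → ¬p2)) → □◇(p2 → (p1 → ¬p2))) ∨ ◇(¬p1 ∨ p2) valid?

T, S4, S5

T-tableau for the negation ¬(((p2 → (p1 → ¬p2)) → □◇(p2 → (p1 → ¬p2))) ∨ ◇(¬p1 ∨ p2)):
1. ¬(((p2 → (p1 → ¬p2)) → □◇(p2 → (p1 → ¬p2))) ∨ ◇(¬p1 ∨ p2)), u
2. ¬((p2 → (p1 → ¬p2)) → □◇(p2 → (p1 → ¬p2))), u
3. ¬◇(¬p1 ∨ p2), u
4. p2 → (p1 → ¬p2), u
5. ¬□◇(p2 → (p1 → ¬p2)), u
6. ¬(¬p1 ∨ p2), u
7. p1, u
8. ¬p2, u
9. p1 → ¬p2, u
10. ¬◇(p2 → (p1 → ¬p2)), v
11. ¬(¬p1 ∨ p2), v
12. p1, v
13. ¬p2, v
14. ¬(p2 → (p1 → ¬p2)), v
15. p2, v
16. ¬(p1 → ¬p2), v
Accessibility: uRu, uRv, vRv
Branch closes: p2 and ¬p2 both at v.
Every branch closes (one shown): valid in T, hence also in S4, S5 (every theorem of T is a theorem of S4 and S5).
K-tableau for the negation ¬(((p2 → (p1 → ¬p2)) → □◇(p2 → (p1 → ¬p2))) ∨ ◇(¬p1 ∨ p2)):
1. ¬(((p2 → (p1 → ¬p2)) → □◇(p2 → (p1 → ¬p2))) ∨ ◇(¬p1 ∨ p2)), u
2. ¬((p2 → (p1 → ¬p2)) → □◇(p2 → (p1 → ¬p2))), u
3. ¬◇(¬p1 ∨ p2), u
4. p2 → (p1 → ¬p2), u
5. ¬□◇(p2 → (p1 → ¬p2)), u
6. p1 → ¬p2, u
7. ¬p2, u
8. ¬◇(p2 → (p1 → ¬p2)), v
9. ¬(¬p1 ∨ p2), v
10. p1, v
11. ¬p2, v
Accessibility: uRv
Complete open branch: countermodel on a K-frame, so not valid in K.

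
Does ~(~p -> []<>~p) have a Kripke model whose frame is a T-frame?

1. ~(~p -> []<>~p), 0
2. ~p, 0
3. ~[]<>~p, 0
4. ~<>~p, 1
5. p, 1
Accessibility: 0R0, 0R1, 1R1

Satisfiable (open branch found)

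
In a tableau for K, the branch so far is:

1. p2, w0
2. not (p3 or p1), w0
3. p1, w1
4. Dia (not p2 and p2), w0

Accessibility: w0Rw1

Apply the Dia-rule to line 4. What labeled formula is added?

a fresh world w2 with w0Rw2, and not p2 and p2 at w2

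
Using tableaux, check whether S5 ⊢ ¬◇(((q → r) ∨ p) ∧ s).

Tableau for the negation ◇(((q → r) ∨ p) ∧ s):
1. ◇(((q → r) ∨ p) ∧ s), u
2. ((q → r) ∨ p) ∧ s, v   [◇-rule on 1: fresh world v, uRv]
3. (q → r) ∨ p, v   [∧-rule on 2]
4. s, v   [∧-rule on 2]
5. p, v   [∨-rule on 3 (branches; this branch)]
Accessibility: uRu, uRv, vRu, vRv
The negation has an open branch (countermodel exists).

Not valid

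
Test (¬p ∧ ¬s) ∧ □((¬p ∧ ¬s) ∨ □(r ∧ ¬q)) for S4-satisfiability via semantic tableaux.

1. (¬p ∧ ¬s) ∧ □((¬p ∧ ¬s) ∨ □(r ∧ ¬q)), u
2. ¬p ∧ ¬s, u
3. □((¬p ∧ ¬s) ∨ □(r ∧ ¬q)), u
4. ¬p, u
5. ¬s, u
6. (¬p ∧ ¬s) ∨ □(r ∧ ¬q), u
7. □(r ∧ ¬q), u
8. r ∧ ¬q, u
9. r, u
10. ¬q, u
Accessibility: uRu

Satisfiable (open branch found)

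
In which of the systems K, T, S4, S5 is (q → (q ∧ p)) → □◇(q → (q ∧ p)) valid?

S4-tableau for the negation ¬((q → (q ∧ p)) → □◇(q → (q ∧ p))):
1. ¬((q → (q ∧ p)) → □◇(q → (q ∧ p))), w0
2. q → (q ∧ p), w0
3. ¬□◇(q → (q ∧ p)), w0
4. q ∧ p, w0
5. q, w0
6. p, w0
7. ¬◇(q → (q ∧ p)), w1
8. ¬(q → (q ∧ p)), w1
9. q, w1
10. ¬(q ∧ p), w1
11. ¬p, w1
Accessibility: w0Rw0, w0Rw1, w1Rw1
Complete open branch: countermodel on an S4-frame, so not valid in S4, nor in K, T (the same frame is also a K-frame and a T-frame).
S5-tableau for the negation ¬((q → (q ∧ p)) → □◇(q → (q ∧ p))):
1. ¬((q → (q ∧ p)) → □◇(q → (q ∧ p))), w0
2. q → (q ∧ p), w0
3. ¬□◇(q → (q ∧ p)), w0
4. q ∧ p, w0
5. q, w0
6. p, w0
7. ¬◇(q → (q ∧ p)), w1
8. ¬(q → (q ∧ p)), w0
9. ¬(q ∧ p), w0
10. ¬(q → (q ∧ p)), w1
11. q, w1
12. ¬(q ∧ p), w1
13. ¬p, w0
Accessibility: w0Rw0, w0Rw1, w1Rw0, w1Rw1
Branch closes: p and ¬p both at w0.
Every branch closes (one shown): valid in S5.

S5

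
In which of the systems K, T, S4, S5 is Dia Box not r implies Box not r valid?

S4-tableau for the negation not (Dia Box not r implies Box not r):
1. not (Dia Box not r implies Box not r), u
2. Dia Box not r, u
3. not Box not r, u
4. Box not r, v
5. not r, v
6. r, w
Accessibility: uRu, uRv, uRw, vRv, wRw
Complete open branch: countermodel on an S4-frame, so not valid in S4, nor in K, T (the same frame is also a K-frame and a T-frame).
S5-tableau for the negation not (Dia Box not r implies Box not r):
1. not (Dia Box not r implies Box not r), u
2. Dia Box not r, u
3. not Box not r, u
4. Box not r, v
5. not r, u
6. not r, v
7. r, w
8. not r, w
Accessibility: uRu, uRv, uRw, vRu, vRv, vRw, wRu, wRv, wRw
Branch closes: r and not r both at w.
Every branch closes (one shown): valid in S5.

S5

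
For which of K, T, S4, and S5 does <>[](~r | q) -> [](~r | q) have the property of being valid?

S4-tableau for the negation ~(<>[](~r | q) -> [](~r | q)):
1. ~(<>[](~r | q) -> [](~r | q)), 0
2. <>[](~r | q), 0
3. ~[](~r | q), 0
4. [](~r | q), 1
5. ~r | q, 1
6. q, 1
7. ~(~r | q), 2
8. r, 2
9. ~q, 2
Accessibility: 0R0, 0R1, 0R2, 1R1, 2R2
Complete open branch: countermodel on an S4-frame, so not valid in S4, nor in K, T (the same frame is also a K-frame and a T-frame).
S5-tableau for the negation ~(<>[](~r | q) -> [](~r | q)):
1. ~(<>[](~r | q) -> [](~r | q)), 0
2. <>[](~r | q), 0
3. ~[](~r | q), 0
4. [](~r | q), 1
5. ~r | q, 0
6. ~r | q, 1
7. q, 0
8. q, 1
9. ~(~r | q), 2
10. r, 2
11. ~q, 2
12. ~r | q, 2
13. q, 2
Accessibility: 0R0, 0R1, 0R2, 1R0, 1R1, 1R2, 2R0, 2R1, 2R2
Branch closes: q and ~q both at 2.
Every branch closes (one shown): valid in S5.

S5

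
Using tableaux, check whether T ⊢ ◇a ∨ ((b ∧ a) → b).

Tableau for the negation ¬(◇a ∨ ((b ∧ a) → b)):
1. ¬(◇a ∨ ((b ∧ a) → b)), w0
2. ¬◇a, w0
3. ¬((b ∧ a) → b), w0
4. b ∧ a, w0
5. ¬b, w0
6. b, w0
7. a, w0
Accessibility: w0Rw0
Branch closes: b and ¬b both at w0.
All branches of the negation close; one closing branch shown above.

Yes, valid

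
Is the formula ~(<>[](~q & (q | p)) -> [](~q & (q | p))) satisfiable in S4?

1. ~(<>[](~q & (q | p)) -> [](~q & (q | p))), w0
2. <>[](~q & (q | p)), w0
3. ~[](~q & (q | p)), w0
4. [](~q & (q | p)), w1
5. ~q & (q | p), w1
6. ~q, w1
7. q | p, w1
8. p, w1
9. ~(~q & (q | p)), w2
10. ~(q | p), w2
11. ~q, w2
12. ~p, w2
Accessibility: w0Rw0, w0Rw1, w0Rw2, w1Rw1, w2Rw2

Yes, satisfiable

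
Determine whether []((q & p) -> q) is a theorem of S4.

Valid

Tableau for the negation ~[]((q & p) -> q):
1. ~[]((q & p) -> q), 0
2. ~((q & p) -> q), 1   [~[]-rule on 1: fresh world 1, 0R1]
3. q & p, 1   [~->-rule on 2]
4. ~q, 1   [~->-rule on 2]
5. q, 1   [&-rule on 3]
6. p, 1   [&-rule on 3]
Accessibility: 0R0, 0R1, 1R1
Branch closes: q and ~q both at 1.
Every branch of the negation's tableau closes; the branch above is one of them.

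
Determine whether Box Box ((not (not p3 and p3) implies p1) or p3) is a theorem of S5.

Tableau for the negation not Box Box ((not (not p3 and p3) implies p1) or p3):
1. not Box Box ((not (not p3 and p3) implies p1) or p3), w0
2. not Box ((not (not p3 and p3) implies p1) or p3), w1
3. not ((not (not p3 and p3) implies p1) or p3), w2
4. not (not (not p3 and p3) implies p1), w2
5. not p3, w2
6. not (not p3 and p3), w2
7. not p1, w2
Accessibility: w0Rw0, w0Rw1, w0Rw2, w1Rw0, w1Rw1, w1Rw2, w2Rw0, w2Rw1, w2Rw2
The negation has an open branch (countermodel exists).

Not valid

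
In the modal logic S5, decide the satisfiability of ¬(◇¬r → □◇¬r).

Unsatisfiable

1. ¬(◇¬r → □◇¬r), w0
2. ◇¬r, w0   [¬→-rule on 1]
3. ¬□◇¬r, w0   [¬→-rule on 1]
4. ¬r, w1   [◇-rule on 2: fresh world w1, w0Rw1]
5. ¬◇¬r, w2   [¬□-rule on 3: fresh world w2, w0Rw2]
6. r, w0   [¬◇-rule on 5 via w2Rw0]
7. r, w1   [¬◇-rule on 5 via w2Rw1]
Accessibility: w0Rw0, w0Rw1, w0Rw2, w1Rw0, w1Rw1, w1Rw2, w2Rw0, w2Rw1, w2Rw2
Branch closes: r and ¬r both at w1.
(One branch shown.) All branches close.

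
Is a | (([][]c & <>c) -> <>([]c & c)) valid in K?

Tableau for the negation ~(a | (([][]c & <>c) -> <>([]c & c))):
1. ~(a | (([][]c & <>c) -> <>([]c & c))), 0
2. ~a, 0
3. ~(([][]c & <>c) -> <>([]c & c)), 0
4. [][]c & <>c, 0
5. ~<>([]c & c), 0
6. [][]c, 0
7. <>c, 0
8. c, 1
9. ~([]c & c), 1
10. []c, 1
11. ~[]c, 1
12. ~c, 2
13. c, 2
Accessibility: 0R1, 1R2
Branch closes: c and ~c both at 2.
All branches of the negation close; one closing branch shown above.

Valid in K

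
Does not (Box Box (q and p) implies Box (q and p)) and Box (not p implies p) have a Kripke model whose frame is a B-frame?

Unsatisfiable

1. not (Box Box (q and p) implies Box (q and p)) and Box (not p implies p), u
2. not (Box Box (q and p) implies Box (q and p)), u
3. Box (not p implies p), u
4. Box Box (q and p), u
5. not Box (q and p), u
6. not p implies p, u
7. Box (q and p), u
8. q and p, u
9. q, u
10. p, u
11. not (q and p), v
12. not p implies p, v
13. Box (q and p), v
14. q and p, v
15. q, v
16. p, v
17. not p, v
Accessibility: uRu, uRv, vRu, vRv
Branch closes: p and not p both at v.
All branches of the tableau close; one closing branch shown above.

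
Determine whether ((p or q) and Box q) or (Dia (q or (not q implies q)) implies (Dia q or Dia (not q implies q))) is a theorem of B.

Tableau for the negation not (((p or q) and Box q) or (Dia (q or (not q implies q)) implies (Dia q or Dia (not q implies q)))):
1. not (((p or q) and Box q) or (Dia (q or (not q implies q)) implies (Dia q or Dia (not q implies q)))), 0
2. not ((p or q) and Box q), 0
3. not (Dia (q or (not q implies q)) implies (Dia q or Dia (not q implies q))), 0
4. Dia (q or (not q implies q)), 0
5. not (Dia q or Dia (not q implies q)), 0
6. not Dia q, 0
7. not Dia (not q implies q), 0
8. not q, 0
9. not (not q implies q), 0
10. not (p or q), 0
11. not p, 0
12. q or (not q implies q), 1
13. not q, 1
14. not (not q implies q), 1
15. not q implies q, 1
16. q, 1
Accessibility: 0R0, 0R1, 1R0, 1R1
Branch closes: q and not q both at 1.
All branches of the negation close; one closing branch shown above.

Yes, valid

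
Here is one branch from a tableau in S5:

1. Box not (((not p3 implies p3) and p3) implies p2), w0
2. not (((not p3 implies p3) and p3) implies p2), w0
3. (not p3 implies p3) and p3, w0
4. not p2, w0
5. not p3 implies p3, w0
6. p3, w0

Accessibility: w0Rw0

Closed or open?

No world carries both an atom and its negation.

Open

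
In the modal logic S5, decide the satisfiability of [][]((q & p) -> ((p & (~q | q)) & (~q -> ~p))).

Satisfiable

1. [][]((q & p) -> ((p & (~q | q)) & (~q -> ~p))), 0
2. []((q & p) -> ((p & (~q | q)) & (~q -> ~p))), 0   [[]-rule on 1 via 0R0]
3. (q & p) -> ((p & (~q | q)) & (~q -> ~p)), 0   [[]-rule on 2 via 0R0]
4. (p & (~q | q)) & (~q -> ~p), 0   [->-rule on 3 (branches; this branch)]
5. p & (~q | q), 0   [&-rule on 4]
6. ~q -> ~p, 0   [&-rule on 4]
7. p, 0   [&-rule on 5]
8. ~q | q, 0   [&-rule on 5]
9. q, 0   [->-rule on 6 (branches; this branch)]
Accessibility: 0R0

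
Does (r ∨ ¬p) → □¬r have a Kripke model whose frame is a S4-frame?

Yes, satisfiable

1. (r ∨ ¬p) → □¬r, w0
2. □¬r, w0   [→-rule on 1 (branches; this branch)]
3. ¬r, w0   [□-rule on 2 via w0Rw0]
Accessibility: w0Rw0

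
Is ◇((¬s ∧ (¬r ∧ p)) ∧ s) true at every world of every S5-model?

Tableau for the negation ¬◇((¬s ∧ (¬r ∧ p)) ∧ s):
1. ¬◇((¬s ∧ (¬r ∧ p)) ∧ s), 0
2. ¬((¬s ∧ (¬r ∧ p)) ∧ s), 0
3. ¬s, 0
Accessibility: 0R0
The negation has an open branch (countermodel exists).

Invalid (countermodel exists)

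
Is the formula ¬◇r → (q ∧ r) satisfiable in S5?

1. ¬◇r → (q ∧ r), 0
2. q ∧ r, 0
3. q, 0
4. r, 0
Accessibility: 0R0

Yes, satisfiable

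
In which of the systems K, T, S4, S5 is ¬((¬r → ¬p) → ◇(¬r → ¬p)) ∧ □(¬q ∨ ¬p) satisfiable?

K-tableau for the formula:
1. ¬((¬r → ¬p) → ◇(¬r → ¬p)) ∧ □(¬q ∨ ¬p), u
2. ¬((¬r → ¬p) → ◇(¬r → ¬p)), u
3. □(¬q ∨ ¬p), u
4. ¬r → ¬p, u
5. ¬◇(¬r → ¬p), u
6. ¬p, u
Complete open branch: satisfiable in K.
T-tableau for the formula:
1. ¬((¬r → ¬p) → ◇(¬r → ¬p)) ∧ □(¬q ∨ ¬p), u
2. ¬((¬r → ¬p) → ◇(¬r → ¬p)), u
3. □(¬q ∨ ¬p), u
4. ¬r → ¬p, u
5. ¬◇(¬r → ¬p), u
6. ¬q ∨ ¬p, u
7. ¬(¬r → ¬p), u
8. ¬r, u
9. p, u
10. ¬p, u
Accessibility: uRu
Branch closes: p and ¬p both at u.
Every branch closes (one shown): unsatisfiable in T, hence also in S4, S5 (every S4/S5-frame is a T-frame).

K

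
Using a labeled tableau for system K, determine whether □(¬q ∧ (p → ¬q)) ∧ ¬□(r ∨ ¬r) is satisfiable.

1. □(¬q ∧ (p → ¬q)) ∧ ¬□(r ∨ ¬r), 0
2. □(¬q ∧ (p → ¬q)), 0
3. ¬□(r ∨ ¬r), 0
4. ¬(r ∨ ¬r), 1
5. ¬r, 1
6. r, 1
Accessibility: 0R1
Branch closes: r and ¬r both at 1.
(One branch shown.) All branches close.

Unsatisfiable (every branch closes)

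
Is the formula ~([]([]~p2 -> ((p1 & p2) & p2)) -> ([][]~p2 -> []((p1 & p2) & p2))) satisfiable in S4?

No, unsatisfiable

1. ~([]([]~p2 -> ((p1 & p2) & p2)) -> ([][]~p2 -> []((p1 & p2) & p2))), u
2. []([]~p2 -> ((p1 & p2) & p2)), u
3. ~([][]~p2 -> []((p1 & p2) & p2)), u
4. [][]~p2, u
5. ~[]((p1 & p2) & p2), u
6. []~p2 -> ((p1 & p2) & p2), u
7. []~p2, u
8. ~p2, u
9. ~[]~p2, u
10. ~((p1 & p2) & p2), v
11. []~p2 -> ((p1 & p2) & p2), v
12. []~p2, v
13. ~p2, v
14. ~(p1 & p2), v
15. ~[]~p2, v
16. p2, w
17. []~p2 -> ((p1 & p2) & p2), w
18. []~p2, w
19. ~p2, w
Accessibility: uRu, uRv, uRw, vRv, wRw
Branch closes: p2 and ~p2 both at w.
Every branch closes; the branch above is one of them.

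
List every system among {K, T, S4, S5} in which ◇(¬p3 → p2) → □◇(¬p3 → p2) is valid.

S5

S5-tableau for the negation ¬(◇(¬p3 → p2) → □◇(¬p3 → p2)):
1. ¬(◇(¬p3 → p2) → □◇(¬p3 → p2)), w0
2. ◇(¬p3 → p2), w0   [¬→-rule on 1]
3. ¬□◇(¬p3 → p2), w0   [¬→-rule on 1]
4. ¬p3 → p2, w1   [◇-rule on 2: fresh world w1, w0Rw1]
5. p2, w1   [→-rule on 4 (branches; this branch)]
6. ¬◇(¬p3 → p2), w2   [¬□-rule on 3: fresh world w2, w0Rw2]
7. ¬(¬p3 → p2), w0   [¬◇-rule on 6 via w2Rw0]
8. ¬p3, w0   [¬→-rule on 7]
9. ¬p2, w0   [¬→-rule on 7]
10. ¬(¬p3 → p2), w1   [¬◇-rule on 6 via w2Rw1]
11. ¬p3, w1   [¬→-rule on 10]
12. ¬p2, w1   [¬→-rule on 10]
Accessibility: w0Rw0, w0Rw1, w0Rw2, w1Rw0, w1Rw1, w1Rw2, w2Rw0, w2Rw1, w2Rw2
Branch closes: p2 and ¬p2 both at w1.
Every branch closes (one shown): valid in S5.
S4-tableau for the negation ¬(◇(¬p3 → p2) → □◇(¬p3 → p2)):
1. ¬(◇(¬p3 → p2) → □◇(¬p3 → p2)), w0
2. ◇(¬p3 → p2), w0   [¬→-rule on 1]
3. ¬□◇(¬p3 → p2), w0   [¬→-rule on 1]
4. ¬p3 → p2, w1   [◇-rule on 2: fresh world w1, w0Rw1]
5. p2, w1   [→-rule on 4 (branches; this branch)]
6. ¬◇(¬p3 → p2), w2   [¬□-rule on 3: fresh world w2, w0Rw2]
7. ¬(¬p3 → p2), w2   [¬◇-rule on 6 via w2Rw2]
8. ¬p3, w2   [¬→-rule on 7]
9. ¬p2, w2   [¬→-rule on 7]
Accessibility: w0Rw0, w0Rw1, w0Rw2, w1Rw1, w2Rw2
Complete open branch: countermodel on an S4-frame, so not valid in S4, nor in K, T (the same frame is also a K-frame and a T-frame).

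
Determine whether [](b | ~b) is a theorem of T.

Tableau for the negation ~[](b | ~b):
1. ~[](b | ~b), 0
2. ~(b | ~b), 1   [~[]-rule on 1: fresh world 1, 0R1]
3. ~b, 1   [~|-rule on 2]
4. b, 1   [~|-rule on 2]
Accessibility: 0R0, 0R1, 1R1
Branch closes: b and ~b both at 1.
All branches of the negation close; one closing branch shown above.

Valid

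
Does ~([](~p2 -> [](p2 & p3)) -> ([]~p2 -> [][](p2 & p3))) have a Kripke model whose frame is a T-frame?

Unsatisfiable (every branch closes)

1. ~([](~p2 -> [](p2 & p3)) -> ([]~p2 -> [][](p2 & p3))), 0
2. [](~p2 -> [](p2 & p3)), 0
3. ~([]~p2 -> [][](p2 & p3)), 0
4. []~p2, 0
5. ~[][](p2 & p3), 0
6. ~p2 -> [](p2 & p3), 0
7. ~p2, 0
8. [](p2 & p3), 0
9. p2 & p3, 0
10. p2, 0
11. p3, 0
Accessibility: 0R0
Branch closes: p2 and ~p2 both at 0.
Every branch closes; the branch above is one of them.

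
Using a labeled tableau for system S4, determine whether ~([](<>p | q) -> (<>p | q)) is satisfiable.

No, unsatisfiable

1. ~([](<>p | q) -> (<>p | q)), 0
2. [](<>p | q), 0
3. ~(<>p | q), 0
4. ~<>p, 0
5. ~q, 0
6. <>p | q, 0
7. ~p, 0
8. <>p, 0
9. p, 1
10. <>p | q, 1
11. ~p, 1
Accessibility: 0R0, 0R1, 1R1
Branch closes: p and ~p both at 1.
(One branch shown.) All branches close.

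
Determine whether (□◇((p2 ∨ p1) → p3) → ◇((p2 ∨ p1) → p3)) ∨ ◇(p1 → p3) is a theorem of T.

Valid

Tableau for the negation ¬((□◇((p2 ∨ p1) → p3) → ◇((p2 ∨ p1) → p3)) ∨ ◇(p1 → p3)):
1. ¬((□◇((p2 ∨ p1) → p3) → ◇((p2 ∨ p1) → p3)) ∨ ◇(p1 → p3)), w0
2. ¬(□◇((p2 ∨ p1) → p3) → ◇((p2 ∨ p1) → p3)), w0
3. ¬◇(p1 → p3), w0
4. □◇((p2 ∨ p1) → p3), w0
5. ¬◇((p2 ∨ p1) → p3), w0
6. ¬(p1 → p3), w0
7. p1, w0
8. ¬p3, w0
9. ◇((p2 ∨ p1) → p3), w0
10. ¬((p2 ∨ p1) → p3), w0
11. p2 ∨ p1, w0
12. (p2 ∨ p1) → p3, w1
13. ¬(p1 → p3), w1
14. p1, w1
15. ¬p3, w1
16. ◇((p2 ∨ p1) → p3), w1
17. ¬((p2 ∨ p1) → p3), w1
18. p2 ∨ p1, w1
19. ¬(p2 ∨ p1), w1
20. ¬p2, w1
21. ¬p1, w1
Accessibility: w0Rw0, w0Rw1, w1Rw1
Branch closes: p1 and ¬p1 both at w1.
All branches of the negation close; one closing branch shown above.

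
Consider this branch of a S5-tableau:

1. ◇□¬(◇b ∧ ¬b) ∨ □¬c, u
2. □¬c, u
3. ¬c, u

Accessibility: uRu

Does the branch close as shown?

There is no literal clash: for every atom and world, at most one sign appears.

Open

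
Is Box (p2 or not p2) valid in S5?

Valid in S5

Tableau for the negation not Box (p2 or not p2):
1. not Box (p2 or not p2), 0
2. not (p2 or not p2), 1
3. not p2, 1
4. p2, 1
Accessibility: 0R0, 0R1, 1R0, 1R1
Branch closes: p2 and not p2 both at 1.
All branches of the negation close; one closing branch shown above.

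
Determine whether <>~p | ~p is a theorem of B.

Tableau for the negation ~(<>~p | ~p):
1. ~(<>~p | ~p), u
2. ~<>~p, u   [~|-rule on 1]
3. p, u   [~|-rule on 1]
Accessibility: uRu
The negation has an open branch (countermodel exists).

No, not valid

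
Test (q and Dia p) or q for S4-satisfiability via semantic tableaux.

Satisfiable

1. (q and Dia p) or q, w0
2. q, w0   [or-rule on 1 (branches; this branch)]
Accessibility: w0Rw0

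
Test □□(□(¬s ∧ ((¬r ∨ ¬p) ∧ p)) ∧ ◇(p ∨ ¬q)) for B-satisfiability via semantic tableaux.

Yes, satisfiable

1. □□(□(¬s ∧ ((¬r ∨ ¬p) ∧ p)) ∧ ◇(p ∨ ¬q)), w0
2. □(□(¬s ∧ ((¬r ∨ ¬p) ∧ p)) ∧ ◇(p ∨ ¬q)), w0
3. □(¬s ∧ ((¬r ∨ ¬p) ∧ p)) ∧ ◇(p ∨ ¬q), w0
4. □(¬s ∧ ((¬r ∨ ¬p) ∧ p)), w0
5. ◇(p ∨ ¬q), w0
6. ¬s ∧ ((¬r ∨ ¬p) ∧ p), w0
7. ¬s, w0
8. (¬r ∨ ¬p) ∧ p, w0
9. ¬r ∨ ¬p, w0
10. p, w0
11. ¬r, w0
12. p ∨ ¬q, w1
13. □(□(¬s ∧ ((¬r ∨ ¬p) ∧ p)) ∧ ◇(p ∨ ¬q)), w1
14. □(¬s ∧ ((¬r ∨ ¬p) ∧ p)) ∧ ◇(p ∨ ¬q), w1
15. □(¬s ∧ ((¬r ∨ ¬p) ∧ p)), w1
16. ◇(p ∨ ¬q), w1
17. ¬s ∧ ((¬r ∨ ¬p) ∧ p), w1
18. ¬s, w1
19. (¬r ∨ ¬p) ∧ p, w1
20. ¬r ∨ ¬p, w1
21. p, w1
22. ¬q, w1
23. ¬r, w1
24. p ∨ ¬q, w2
25. □(¬s ∧ ((¬r ∨ ¬p) ∧ p)) ∧ ◇(p ∨ ¬q), w2
26. □(¬s ∧ ((¬r ∨ ¬p) ∧ p)), w2
27. ◇(p ∨ ¬q), w2
28. ¬s ∧ ((¬r ∨ ¬p) ∧ p), w2
29. ¬s, w2
30. (¬r ∨ ¬p) ∧ p, w2
31. ¬r ∨ ¬p, w2
32. p, w2
33. ¬q, w2
34. ¬r, w2
35. p ∨ ¬q, w3
36. ¬s ∧ ((¬r ∨ ¬p) ∧ p), w3
37. ¬s, w3
38. (¬r ∨ ¬p) ∧ p, w3
39. ¬r ∨ ¬p, w3
40. p, w3
41. ¬q, w3
42. ¬r, w3
Accessibility: w0Rw0, w0Rw1, w1Rw0, w1Rw1, w1Rw2, w2Rw1, w2Rw2, w2Rw3, w3Rw2, w3Rw3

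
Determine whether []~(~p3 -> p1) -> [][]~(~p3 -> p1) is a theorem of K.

No, not valid

Tableau for the negation ~([]~(~p3 -> p1) -> [][]~(~p3 -> p1)):
1. ~([]~(~p3 -> p1) -> [][]~(~p3 -> p1)), u
2. []~(~p3 -> p1), u
3. ~[][]~(~p3 -> p1), u
4. ~[]~(~p3 -> p1), v
5. ~(~p3 -> p1), v
6. ~p3, v
7. ~p1, v
8. ~p3 -> p1, w
9. p1, w
Accessibility: uRv, vRw
The negation has an open branch (countermodel exists).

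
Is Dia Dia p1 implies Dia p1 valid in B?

Tableau for the negation not (Dia Dia p1 implies Dia p1):
1. not (Dia Dia p1 implies Dia p1), 0
2. Dia Dia p1, 0
3. not Dia p1, 0
4. not p1, 0
5. Dia p1, 1
6. not p1, 1
7. p1, 2
Accessibility: 0R0, 0R1, 1R0, 1R1, 1R2, 2R1, 2R2
The negation has an open branch (countermodel exists).

Invalid (countermodel exists)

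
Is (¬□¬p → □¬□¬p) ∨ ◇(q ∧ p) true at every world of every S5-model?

Yes, valid

Tableau for the negation ¬((¬□¬p → □¬□¬p) ∨ ◇(q ∧ p)):
1. ¬((¬□¬p → □¬□¬p) ∨ ◇(q ∧ p)), u
2. ¬(¬□¬p → □¬□¬p), u
3. ¬◇(q ∧ p), u
4. ¬□¬p, u
5. ¬□¬□¬p, u
6. ¬(q ∧ p), u
7. ¬q, u
8. p, v
9. ¬(q ∧ p), v
10. ¬q, v
11. □¬p, w
12. ¬(q ∧ p), w
13. ¬p, u
14. ¬p, v
Accessibility: uRu, uRv, uRw, vRu, vRv, vRw, wRu, wRv, wRw
Branch closes: p and ¬p both at v.
All branches of the negation close; one closing branch shown above.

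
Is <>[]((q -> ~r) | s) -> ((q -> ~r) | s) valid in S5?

Tableau for the negation ~(<>[]((q -> ~r) | s) -> ((q -> ~r) | s)):
1. ~(<>[]((q -> ~r) | s) -> ((q -> ~r) | s)), w0
2. <>[]((q -> ~r) | s), w0
3. ~((q -> ~r) | s), w0
4. ~(q -> ~r), w0
5. ~s, w0
6. q, w0
7. r, w0
8. []((q -> ~r) | s), w1
9. (q -> ~r) | s, w0
10. (q -> ~r) | s, w1
11. q -> ~r, w0
12. s, w1
13. ~r, w0
Accessibility: w0Rw0, w0Rw1, w1Rw0, w1Rw1
Branch closes: r and ~r both at w0.
All branches of the negation close; one closing branch shown above.

Valid in S5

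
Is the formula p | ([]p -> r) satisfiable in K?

1. p | ([]p -> r), u
2. []p -> r, u
3. r, u

Yes, satisfiable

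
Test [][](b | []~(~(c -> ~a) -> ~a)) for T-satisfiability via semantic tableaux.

Satisfiable (open branch found)

1. [][](b | []~(~(c -> ~a) -> ~a)), 0
2. [](b | []~(~(c -> ~a) -> ~a)), 0
3. b | []~(~(c -> ~a) -> ~a), 0
4. []~(~(c -> ~a) -> ~a), 0
5. ~(~(c -> ~a) -> ~a), 0
6. ~(c -> ~a), 0
7. a, 0
8. c, 0
Accessibility: 0R0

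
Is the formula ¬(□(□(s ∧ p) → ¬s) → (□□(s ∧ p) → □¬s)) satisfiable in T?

1. ¬(□(□(s ∧ p) → ¬s) → (□□(s ∧ p) → □¬s)), 0
2. □(□(s ∧ p) → ¬s), 0   [¬→-rule on 1]
3. ¬(□□(s ∧ p) → □¬s), 0   [¬→-rule on 1]
4. □□(s ∧ p), 0   [¬→-rule on 3]
5. ¬□¬s, 0   [¬→-rule on 3]
6. □(s ∧ p) → ¬s, 0   [□-rule on 2 via 0R0]
7. □(s ∧ p), 0   [□-rule on 4 via 0R0]
8. s ∧ p, 0   [□-rule on 7 via 0R0]
9. s, 0   [∧-rule on 8]
10. p, 0   [∧-rule on 8]
11. ¬□(s ∧ p), 0   [→-rule on 6 (branches; this branch)]
12. s, 1   [¬□-rule on 5: fresh world 1, 0R1]
13. □(s ∧ p) → ¬s, 1   [□-rule on 2 via 0R1]
14. □(s ∧ p), 1   [□-rule on 4 via 0R1]
15. s ∧ p, 1   [□-rule on 7 via 0R1]
16. p, 1   [∧-rule on 15]
17. ¬□(s ∧ p), 1   [→-rule on 13 (branches; this branch)]
18. ¬(s ∧ p), 2   [¬□-rule on 11: fresh world 2, 0R2]
19. □(s ∧ p) → ¬s, 2   [□-rule on 2 via 0R2]
20. □(s ∧ p), 2   [□-rule on 4 via 0R2]
21. s ∧ p, 2   [□-rule on 7 via 0R2]
22. s, 2   [∧-rule on 21]
23. p, 2   [∧-rule on 21]
24. ¬p, 2   [¬∧-rule on 18 (branches; this branch)]
Accessibility: 0R0, 0R1, 0R2, 1R1, 2R2
Branch closes: p and ¬p both at 2.
Every branch closes; the branch above is one of them.

Unsatisfiable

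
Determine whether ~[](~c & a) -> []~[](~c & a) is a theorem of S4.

No, not valid

Tableau for the negation ~(~[](~c & a) -> []~[](~c & a)):
1. ~(~[](~c & a) -> []~[](~c & a)), u
2. ~[](~c & a), u
3. ~[]~[](~c & a), u
4. ~(~c & a), v
5. ~a, v
6. [](~c & a), w
7. ~c & a, w
8. ~c, w
9. a, w
Accessibility: uRu, uRv, uRw, vRv, wRw
The negation has an open branch (countermodel exists).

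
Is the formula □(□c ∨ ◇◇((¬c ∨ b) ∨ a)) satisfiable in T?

1. □(□c ∨ ◇◇((¬c ∨ b) ∨ a)), 0
2. □c ∨ ◇◇((¬c ∨ b) ∨ a), 0
3. ◇◇((¬c ∨ b) ∨ a), 0
4. ◇((¬c ∨ b) ∨ a), 1
5. □c ∨ ◇◇((¬c ∨ b) ∨ a), 1
6. ◇◇((¬c ∨ b) ∨ a), 1
7. (¬c ∨ b) ∨ a, 2
8. a, 2
9. ◇((¬c ∨ b) ∨ a), 3
10. (¬c ∨ b) ∨ a, 4
11. a, 4
Accessibility: 0R0, 0R1, 1R1, 1R2, 1R3, 2R2, 3R3, 3R4, 4R4

Yes, satisfiable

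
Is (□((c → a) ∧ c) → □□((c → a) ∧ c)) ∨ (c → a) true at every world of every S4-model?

Yes, valid

Tableau for the negation ¬((□((c → a) ∧ c) → □□((c → a) ∧ c)) ∨ (c → a)):
1. ¬((□((c → a) ∧ c) → □□((c → a) ∧ c)) ∨ (c → a)), w0
2. ¬(□((c → a) ∧ c) → □□((c → a) ∧ c)), w0
3. ¬(c → a), w0
4. □((c → a) ∧ c), w0
5. ¬□□((c → a) ∧ c), w0
6. c, w0
7. ¬a, w0
8. (c → a) ∧ c, w0
9. c → a, w0
10. a, w0
Accessibility: w0Rw0
Branch closes: a and ¬a both at w0.
All branches of the negation close; one closing branch shown above.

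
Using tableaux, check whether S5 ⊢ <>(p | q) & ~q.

Tableau for the negation ~(<>(p | q) & ~q):
1. ~(<>(p | q) & ~q), 0
2. q, 0
Accessibility: 0R0
The negation has an open branch (countermodel exists).

Invalid (countermodel exists)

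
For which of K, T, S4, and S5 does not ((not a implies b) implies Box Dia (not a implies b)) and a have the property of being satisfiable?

S4-tableau for the formula:
1. not ((not a implies b) implies Box Dia (not a implies b)) and a, u
2. not ((not a implies b) implies Box Dia (not a implies b)), u
3. a, u
4. not a implies b, u
5. not Box Dia (not a implies b), u
6. b, u
7. not Dia (not a implies b), v
8. not (not a implies b), v
9. not a, v
10. not b, v
Accessibility: uRu, uRv, vRv
Complete open branch: satisfiable in S4, hence also in K, T (this S4-model is also a K-model and a T-model).
S5-tableau for the formula:
1. not ((not a implies b) implies Box Dia (not a implies b)) and a, u
2. not ((not a implies b) implies Box Dia (not a implies b)), u
3. a, u
4. not a implies b, u
5. not Box Dia (not a implies b), u
6. b, u
7. not Dia (not a implies b), v
8. not (not a implies b), u
9. not a, u
10. not b, u
Accessibility: uRu, uRv, vRu, vRv
Branch closes: a and not a both at u.
Every branch closes (one shown): unsatisfiable in S5.

K, T, S4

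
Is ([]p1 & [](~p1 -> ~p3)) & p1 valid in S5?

Not valid

Tableau for the negation ~(([]p1 & [](~p1 -> ~p3)) & p1):
1. ~(([]p1 & [](~p1 -> ~p3)) & p1), u
2. ~p1, u
Accessibility: uRu
The negation has an open branch (countermodel exists).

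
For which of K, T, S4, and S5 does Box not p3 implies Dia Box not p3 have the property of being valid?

T, S4, S5

T-tableau for the negation not (Box not p3 implies Dia Box not p3):
1. not (Box not p3 implies Dia Box not p3), 0
2. Box not p3, 0
3. not Dia Box not p3, 0
4. not p3, 0
5. not Box not p3, 0
6. p3, 1
7. not p3, 1
Accessibility: 0R0, 0R1, 1R1
Branch closes: p3 and not p3 both at 1.
Every branch closes (one shown): valid in T, hence also in S4, S5 (every theorem of T is a theorem of S4 and S5).
K-tableau for the negation not (Box not p3 implies Dia Box not p3):
1. not (Box not p3 implies Dia Box not p3), 0
2. Box not p3, 0
3. not Dia Box not p3, 0
Complete open branch: countermodel on a K-frame, so not valid in K.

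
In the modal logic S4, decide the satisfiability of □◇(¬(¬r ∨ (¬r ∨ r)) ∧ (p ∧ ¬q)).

1. □◇(¬(¬r ∨ (¬r ∨ r)) ∧ (p ∧ ¬q)), w0
2. ◇(¬(¬r ∨ (¬r ∨ r)) ∧ (p ∧ ¬q)), w0   [□-rule on 1 via w0Rw0]
3. ¬(¬r ∨ (¬r ∨ r)) ∧ (p ∧ ¬q), w1   [◇-rule on 2: fresh world w1, w0Rw1]
4. ¬(¬r ∨ (¬r ∨ r)), w1   [∧-rule on 3]
5. p ∧ ¬q, w1   [∧-rule on 3]
6. r, w1   [¬∨-rule on 4]
7. ¬(¬r ∨ r), w1   [¬∨-rule on 4]
8. p, w1   [∧-rule on 5]
9. ¬q, w1   [∧-rule on 5]
10. ¬r, w1   [¬∨-rule on 7]
Accessibility: w0Rw0, w0Rw1, w1Rw1
Branch closes: r and ¬r both at w1.
(One branch shown.) All branches close.

Unsatisfiable (every branch closes)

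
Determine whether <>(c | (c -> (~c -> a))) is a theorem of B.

Valid

Tableau for the negation ~<>(c | (c -> (~c -> a))):
1. ~<>(c | (c -> (~c -> a))), u
2. ~(c | (c -> (~c -> a))), u   [~<>-rule on 1 via uRu]
3. ~c, u   [~|-rule on 2]
4. ~(c -> (~c -> a)), u   [~|-rule on 2]
5. c, u   [~->-rule on 4]
6. ~(~c -> a), u   [~->-rule on 4]
Accessibility: uRu
Branch closes: c and ~c both at u.
Every branch of the negation's tableau closes; the branch above is one of them.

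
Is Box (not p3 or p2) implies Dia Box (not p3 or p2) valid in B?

Valid in B

Tableau for the negation not (Box (not p3 or p2) implies Dia Box (not p3 or p2)):
1. not (Box (not p3 or p2) implies Dia Box (not p3 or p2)), w0
2. Box (not p3 or p2), w0
3. not Dia Box (not p3 or p2), w0
4. not p3 or p2, w0
5. not Box (not p3 or p2), w0
6. p2, w0
7. not (not p3 or p2), w1
8. p3, w1
9. not p2, w1
10. not p3 or p2, w1
11. not Box (not p3 or p2), w1
12. p2, w1
Accessibility: w0Rw0, w0Rw1, w1Rw0, w1Rw1
Branch closes: p2 and not p2 both at w1.
All branches of the negation close; one closing branch shown above.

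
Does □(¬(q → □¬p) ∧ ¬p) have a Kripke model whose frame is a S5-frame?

1. □(¬(q → □¬p) ∧ ¬p), w0
2. ¬(q → □¬p) ∧ ¬p, w0   [□-rule on 1 via w0Rw0]
3. ¬(q → □¬p), w0   [∧-rule on 2]
4. ¬p, w0   [∧-rule on 2]
5. q, w0   [¬→-rule on 3]
6. ¬□¬p, w0   [¬→-rule on 3]
7. p, w1   [¬□-rule on 6: fresh world w1, w0Rw1]
8. ¬(q → □¬p) ∧ ¬p, w1   [□-rule on 1 via w0Rw1]
9. ¬(q → □¬p), w1   [∧-rule on 8]
10. ¬p, w1   [∧-rule on 8]
Accessibility: w0Rw0, w0Rw1, w1Rw0, w1Rw1
Branch closes: p and ¬p both at w1.
All branches of the tableau close; one closing branch shown above.

Unsatisfiable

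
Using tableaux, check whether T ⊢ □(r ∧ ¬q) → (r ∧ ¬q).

Tableau for the negation ¬(□(r ∧ ¬q) → (r ∧ ¬q)):
1. ¬(□(r ∧ ¬q) → (r ∧ ¬q)), u
2. □(r ∧ ¬q), u   [¬→-rule on 1]
3. ¬(r ∧ ¬q), u   [¬→-rule on 1]
4. r ∧ ¬q, u   [□-rule on 2 via uRu]
5. r, u   [∧-rule on 4]
6. ¬q, u   [∧-rule on 4]
7. q, u   [¬∧-rule on 3 (branches; this branch)]
Accessibility: uRu
Branch closes: q and ¬q both at u.
Every branch of the negation's tableau closes; the branch above is one of them.

Yes, valid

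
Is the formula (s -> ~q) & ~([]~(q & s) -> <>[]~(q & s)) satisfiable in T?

1. (s -> ~q) & ~([]~(q & s) -> <>[]~(q & s)), w0
2. s -> ~q, w0   [&-rule on 1]
3. ~([]~(q & s) -> <>[]~(q & s)), w0   [&-rule on 1]
4. []~(q & s), w0   [~->-rule on 3]
5. ~<>[]~(q & s), w0   [~->-rule on 3]
6. ~(q & s), w0   [[]-rule on 4 via w0Rw0]
7. ~[]~(q & s), w0   [~<>-rule on 5 via w0Rw0]
8. ~q, w0   [->-rule on 2 (branches; this branch)]
9. ~s, w0   [~&-rule on 6 (branches; this branch)]
10. q & s, w1   [~[]-rule on 7: fresh world w1, w0Rw1]
11. q, w1   [&-rule on 10]
12. s, w1   [&-rule on 10]
13. ~(q & s), w1   [[]-rule on 4 via w0Rw1]
14. ~[]~(q & s), w1   [~<>-rule on 5 via w0Rw1]
15. ~s, w1   [~&-rule on 13 (branches; this branch)]
Accessibility: w0Rw0, w0Rw1, w1Rw1
Branch closes: s and ~s both at w1.
Every branch closes; the branch above is one of them.

Unsatisfiable (every branch closes)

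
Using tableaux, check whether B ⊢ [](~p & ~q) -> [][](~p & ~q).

Invalid (countermodel exists)

Tableau for the negation ~([](~p & ~q) -> [][](~p & ~q)):
1. ~([](~p & ~q) -> [][](~p & ~q)), 0
2. [](~p & ~q), 0
3. ~[][](~p & ~q), 0
4. ~p & ~q, 0
5. ~p, 0
6. ~q, 0
7. ~[](~p & ~q), 1
8. ~p & ~q, 1
9. ~p, 1
10. ~q, 1
11. ~(~p & ~q), 2
12. q, 2
Accessibility: 0R0, 0R1, 1R0, 1R1, 1R2, 2R1, 2R2
The negation has an open branch (countermodel exists).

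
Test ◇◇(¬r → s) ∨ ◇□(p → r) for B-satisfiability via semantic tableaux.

1. ◇◇(¬r → s) ∨ ◇□(p → r), 0
2. ◇□(p → r), 0
3. □(p → r), 1
4. p → r, 0
5. p → r, 1
6. r, 0
7. r, 1
Accessibility: 0R0, 0R1, 1R0, 1R1

Satisfiable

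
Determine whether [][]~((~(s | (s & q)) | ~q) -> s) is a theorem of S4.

Not valid

Tableau for the negation ~[][]~((~(s | (s & q)) | ~q) -> s):
1. ~[][]~((~(s | (s & q)) | ~q) -> s), w0
2. ~[]~((~(s | (s & q)) | ~q) -> s), w1
3. (~(s | (s & q)) | ~q) -> s, w2
4. s, w2
Accessibility: w0Rw0, w0Rw1, w0Rw2, w1Rw1, w1Rw2, w2Rw2
The negation has an open branch (countermodel exists).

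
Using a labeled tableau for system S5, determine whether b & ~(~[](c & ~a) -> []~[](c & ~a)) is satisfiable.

1. b & ~(~[](c & ~a) -> []~[](c & ~a)), w0
2. b, w0   [&-rule on 1]
3. ~(~[](c & ~a) -> []~[](c & ~a)), w0   [&-rule on 1]
4. ~[](c & ~a), w0   [~->-rule on 3]
5. ~[]~[](c & ~a), w0   [~->-rule on 3]
6. ~(c & ~a), w1   [~[]-rule on 4: fresh world w1, w0Rw1]
7. a, w1   [~&-rule on 6 (branches; this branch)]
8. [](c & ~a), w2   [~[]-rule on 5: fresh world w2, w0Rw2]
9. c & ~a, w0   [[]-rule on 8 via w2Rw0]
10. c, w0   [&-rule on 9]
11. ~a, w0   [&-rule on 9]
12. c & ~a, w1   [[]-rule on 8 via w2Rw1]
13. c, w1   [&-rule on 12]
14. ~a, w1   [&-rule on 12]
Accessibility: w0Rw0, w0Rw1, w0Rw2, w1Rw0, w1Rw1, w1Rw2, w2Rw0, w2Rw1, w2Rw2
Branch closes: a and ~a both at w1.
Every branch closes; the branch above is one of them.

No, unsatisfiable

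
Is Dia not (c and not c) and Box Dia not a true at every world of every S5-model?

Tableau for the negation not (Dia not (c and not c) and Box Dia not a):
1. not (Dia not (c and not c) and Box Dia not a), w0
2. not Box Dia not a, w0
3. not Dia not a, w1
4. a, w0
5. a, w1
Accessibility: w0Rw0, w0Rw1, w1Rw0, w1Rw1
The negation has an open branch (countermodel exists).

Not valid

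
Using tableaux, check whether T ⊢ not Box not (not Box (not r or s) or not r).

Tableau for the negation Box not (not Box (not r or s) or not r):
1. Box not (not Box (not r or s) or not r), w0
2. not (not Box (not r or s) or not r), w0
3. Box (not r or s), w0
4. r, w0
5. not r or s, w0
6. s, w0
Accessibility: w0Rw0
The negation has an open branch (countermodel exists).

Not valid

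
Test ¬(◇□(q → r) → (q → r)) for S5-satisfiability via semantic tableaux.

1. ¬(◇□(q → r) → (q → r)), u
2. ◇□(q → r), u
3. ¬(q → r), u
4. q, u
5. ¬r, u
6. □(q → r), v
7. q → r, u
8. q → r, v
9. r, u
Accessibility: uRu, uRv, vRu, vRv
Branch closes: r and ¬r both at u.
Every branch closes; the branch above is one of them.

No, unsatisfiable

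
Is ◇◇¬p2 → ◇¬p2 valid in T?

Invalid (countermodel exists)

Tableau for the negation ¬(◇◇¬p2 → ◇¬p2):
1. ¬(◇◇¬p2 → ◇¬p2), u
2. ◇◇¬p2, u
3. ¬◇¬p2, u
4. p2, u
5. ◇¬p2, v
6. p2, v
7. ¬p2, w
Accessibility: uRu, uRv, vRv, vRw, wRw
The negation has an open branch (countermodel exists).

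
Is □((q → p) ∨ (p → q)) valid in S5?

Tableau for the negation ¬□((q → p) ∨ (p → q)):
1. ¬□((q → p) ∨ (p → q)), w0
2. ¬((q → p) ∨ (p → q)), w1   [¬□-rule on 1: fresh world w1, w0Rw1]
3. ¬(q → p), w1   [¬∨-rule on 2]
4. ¬(p → q), w1   [¬∨-rule on 2]
5. q, w1   [¬→-rule on 3]
6. ¬p, w1   [¬→-rule on 3]
7. p, w1   [¬→-rule on 4]
8. ¬q, w1   [¬→-rule on 4]
Accessibility: w0Rw0, w0Rw1, w1Rw0, w1Rw1
Branch closes: p and ¬p both at w1.
Every branch of the negation's tableau closes; the branch above is one of them.

Valid in S5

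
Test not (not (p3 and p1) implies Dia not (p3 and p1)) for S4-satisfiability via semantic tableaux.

1. not (not (p3 and p1) implies Dia not (p3 and p1)), u
2. not (p3 and p1), u
3. not Dia not (p3 and p1), u
4. p3 and p1, u
5. p3, u
6. p1, u
7. not p1, u
Accessibility: uRu
Branch closes: p1 and not p1 both at u.
Every branch closes; the branch above is one of them.

Unsatisfiable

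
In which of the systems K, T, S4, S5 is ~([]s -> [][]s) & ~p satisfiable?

K, T

S4-tableau for the formula:
1. ~([]s -> [][]s) & ~p, u
2. ~([]s -> [][]s), u
3. ~p, u
4. []s, u
5. ~[][]s, u
6. s, u
7. ~[]s, v
8. s, v
9. ~s, w
10. s, w
Accessibility: uRu, uRv, uRw, vRv, vRw, wRw
Branch closes: s and ~s both at w.
Every branch closes (one shown): unsatisfiable in S4, hence also in S5 (every S5-frame is an S4-frame).
T-tableau for the formula:
1. ~([]s -> [][]s) & ~p, u
2. ~([]s -> [][]s), u
3. ~p, u
4. []s, u
5. ~[][]s, u
6. s, u
7. ~[]s, v
8. s, v
9. ~s, w
Accessibility: uRu, uRv, vRv, vRw, wRw
Complete open branch: satisfiable in T, hence also in K (this T-model is also a K-model).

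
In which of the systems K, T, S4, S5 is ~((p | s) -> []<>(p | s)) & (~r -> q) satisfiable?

K, T, S4

S5-tableau for the formula:
1. ~((p | s) -> []<>(p | s)) & (~r -> q), w0
2. ~((p | s) -> []<>(p | s)), w0   [&-rule on 1]
3. ~r -> q, w0   [&-rule on 1]
4. p | s, w0   [~->-rule on 2]
5. ~[]<>(p | s), w0   [~->-rule on 2]
6. q, w0   [->-rule on 3 (branches; this branch)]
7. s, w0   [|-rule on 4 (branches; this branch)]
8. ~<>(p | s), w1   [~[]-rule on 5: fresh world w1, w0Rw1]
9. ~(p | s), w0   [~<>-rule on 8 via w1Rw0]
10. ~p, w0   [~|-rule on 9]
11. ~s, w0   [~|-rule on 9]
Accessibility: w0Rw0, w0Rw1, w1Rw0, w1Rw1
Branch closes: s and ~s both at w0.
Every branch closes (one shown): unsatisfiable in S5.
S4-tableau for the formula:
1. ~((p | s) -> []<>(p | s)) & (~r -> q), w0
2. ~((p | s) -> []<>(p | s)), w0   [&-rule on 1]
3. ~r -> q, w0   [&-rule on 1]
4. p | s, w0   [~->-rule on 2]
5. ~[]<>(p | s), w0   [~->-rule on 2]
6. q, w0   [->-rule on 3 (branches; this branch)]
7. s, w0   [|-rule on 4 (branches; this branch)]
8. ~<>(p | s), w1   [~[]-rule on 5: fresh world w1, w0Rw1]
9. ~(p | s), w1   [~<>-rule on 8 via w1Rw1]
10. ~p, w1   [~|-rule on 9]
11. ~s, w1   [~|-rule on 9]
Accessibility: w0Rw0, w0Rw1, w1Rw1
Complete open branch: satisfiable in S4, hence also in K, T (this S4-model is also a K-model and a T-model).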